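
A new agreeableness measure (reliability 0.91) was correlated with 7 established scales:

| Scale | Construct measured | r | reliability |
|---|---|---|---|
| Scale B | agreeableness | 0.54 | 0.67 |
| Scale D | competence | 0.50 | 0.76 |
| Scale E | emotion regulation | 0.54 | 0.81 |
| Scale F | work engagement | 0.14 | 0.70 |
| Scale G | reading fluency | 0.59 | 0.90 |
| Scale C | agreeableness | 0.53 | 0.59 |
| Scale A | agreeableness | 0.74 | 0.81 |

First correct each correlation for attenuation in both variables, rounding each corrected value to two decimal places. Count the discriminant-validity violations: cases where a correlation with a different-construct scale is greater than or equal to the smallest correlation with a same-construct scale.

Disattenuated r (r / √(r_scale · r_new)):
  Scale B (conv): 0.54 / √(0.67·0.91) = 0.69
  Scale D (disc): 0.50 / √(0.76·0.91) = 0.60
  Scale E (disc): 0.54 / √(0.81·0.91) = 0.63
  Scale F (disc): 0.14 / √(0.70·0.91) = 0.18
  Scale G (disc): 0.59 / √(0.90·0.91) = 0.65
  Scale C (conv): 0.53 / √(0.59·0.91) = 0.72
  Scale A (conv): 0.74 / √(0.81·0.91) = 0.86
Smallest convergent = 0.69. Discriminant values: 0.60, 0.63, 0.18, 0.65; count ≥ 0.69 → 0.

0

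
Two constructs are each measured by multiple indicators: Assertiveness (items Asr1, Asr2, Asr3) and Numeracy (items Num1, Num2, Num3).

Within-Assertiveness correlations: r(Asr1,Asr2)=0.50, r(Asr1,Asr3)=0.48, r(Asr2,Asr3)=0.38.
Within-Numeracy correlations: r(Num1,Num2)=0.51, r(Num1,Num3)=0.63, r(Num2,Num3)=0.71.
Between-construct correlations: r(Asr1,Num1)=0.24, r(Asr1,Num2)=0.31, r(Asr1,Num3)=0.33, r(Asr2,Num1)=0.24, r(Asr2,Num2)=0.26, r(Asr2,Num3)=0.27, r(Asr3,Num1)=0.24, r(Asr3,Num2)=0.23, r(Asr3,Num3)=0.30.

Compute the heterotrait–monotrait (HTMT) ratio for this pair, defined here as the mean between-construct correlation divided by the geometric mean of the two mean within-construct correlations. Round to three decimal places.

Between-construct mean = 2.42/9 = 0.2689.
Mean within-Asr = 1.36/3 = 0.4533; mean within-Num = 1.85/3 = 0.6167.
Geometric mean = √(0.4533 × 0.6167) = 0.5287.
HTMT = 0.2689 / 0.5287 = 0.509.

0.509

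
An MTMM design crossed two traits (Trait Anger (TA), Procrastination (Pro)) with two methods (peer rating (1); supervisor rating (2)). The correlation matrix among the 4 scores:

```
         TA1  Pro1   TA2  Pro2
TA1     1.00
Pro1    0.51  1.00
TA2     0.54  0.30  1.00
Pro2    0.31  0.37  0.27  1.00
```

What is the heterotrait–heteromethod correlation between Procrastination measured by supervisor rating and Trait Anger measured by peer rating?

0.31

Different traits and methods: r(Pro2, TA1) = 0.31.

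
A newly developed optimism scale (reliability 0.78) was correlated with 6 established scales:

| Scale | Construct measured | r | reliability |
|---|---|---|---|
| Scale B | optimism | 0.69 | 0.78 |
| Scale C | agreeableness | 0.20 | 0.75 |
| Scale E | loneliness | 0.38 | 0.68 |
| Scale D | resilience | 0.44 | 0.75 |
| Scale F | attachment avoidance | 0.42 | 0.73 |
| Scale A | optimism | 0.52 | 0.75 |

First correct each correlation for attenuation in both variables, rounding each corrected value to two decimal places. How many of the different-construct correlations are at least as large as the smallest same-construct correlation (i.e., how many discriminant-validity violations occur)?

0

Disattenuated r (r / √(r_scale · r_new)):
  Scale B (conv): 0.69 / √(0.78·0.78) = 0.88
  Scale C (disc): 0.20 / √(0.75·0.78) = 0.26
  Scale E (disc): 0.38 / √(0.68·0.78) = 0.52
  Scale D (disc): 0.44 / √(0.75·0.78) = 0.58
  Scale F (disc): 0.42 / √(0.73·0.78) = 0.56
  Scale A (conv): 0.52 / √(0.75·0.78) = 0.68
Smallest convergent = 0.68. Discriminant values: 0.26, 0.52, 0.58, 0.56; count ≥ 0.68 → 0.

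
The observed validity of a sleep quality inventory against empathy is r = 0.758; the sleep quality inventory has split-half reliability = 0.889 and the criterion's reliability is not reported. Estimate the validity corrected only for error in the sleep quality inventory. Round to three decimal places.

0.804

Single correction: r_c = r_obs / √r_xx = 0.758 / √0.889 = 0.758 / 0.9429 ≈ 0.804.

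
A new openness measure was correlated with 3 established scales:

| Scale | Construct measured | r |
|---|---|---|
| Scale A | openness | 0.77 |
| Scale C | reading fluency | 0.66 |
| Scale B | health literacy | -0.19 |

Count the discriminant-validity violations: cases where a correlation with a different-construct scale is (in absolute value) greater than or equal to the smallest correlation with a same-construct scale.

Convergent (same construct = openness): Scale A.
Smallest convergent = 0.77. Discriminant |r|: 0.66, 0.19; count ≥ 0.77 → 0.

0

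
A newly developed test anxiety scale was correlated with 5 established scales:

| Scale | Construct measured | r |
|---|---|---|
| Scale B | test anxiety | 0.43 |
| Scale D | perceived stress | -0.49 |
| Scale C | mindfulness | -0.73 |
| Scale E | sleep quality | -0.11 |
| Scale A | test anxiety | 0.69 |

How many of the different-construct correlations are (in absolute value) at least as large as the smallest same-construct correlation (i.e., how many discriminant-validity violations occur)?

Convergent (same construct = test anxiety): Scale B, Scale A.
Smallest convergent = 0.43. Discriminant |r|: 0.49, 0.73, 0.11; count ≥ 0.43 → 2.

2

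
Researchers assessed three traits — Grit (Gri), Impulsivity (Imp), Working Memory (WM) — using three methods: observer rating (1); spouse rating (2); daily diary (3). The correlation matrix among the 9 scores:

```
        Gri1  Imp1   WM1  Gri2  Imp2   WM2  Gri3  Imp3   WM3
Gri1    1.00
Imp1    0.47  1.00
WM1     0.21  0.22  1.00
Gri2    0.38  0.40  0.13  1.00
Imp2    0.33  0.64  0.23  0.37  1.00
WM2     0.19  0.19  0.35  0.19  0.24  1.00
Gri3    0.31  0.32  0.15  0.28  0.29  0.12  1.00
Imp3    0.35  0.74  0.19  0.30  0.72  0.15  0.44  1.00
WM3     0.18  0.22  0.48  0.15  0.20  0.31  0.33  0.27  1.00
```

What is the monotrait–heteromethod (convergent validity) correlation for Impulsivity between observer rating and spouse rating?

0.64

Same trait (Imp), different methods: r(Imp1, Imp2) = 0.64.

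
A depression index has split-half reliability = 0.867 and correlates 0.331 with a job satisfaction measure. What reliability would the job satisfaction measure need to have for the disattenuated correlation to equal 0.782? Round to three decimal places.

r_true = r_obs / √(r_xx · r_yy) ⇒ 0.782 = 0.331 / √(0.867 · r_yy).
√(0.867 · r_yy) = 0.331 / 0.782 = 0.4233; 0.867 · r_yy = 0.1792; r_yy = 0.1792 / 0.867 ≈ 0.207.

0.207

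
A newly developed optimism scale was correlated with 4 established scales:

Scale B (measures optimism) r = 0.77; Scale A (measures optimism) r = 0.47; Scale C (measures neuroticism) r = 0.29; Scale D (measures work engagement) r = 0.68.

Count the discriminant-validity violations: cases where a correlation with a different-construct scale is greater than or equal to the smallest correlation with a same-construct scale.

1

Convergent (same construct = optimism): Scale B, Scale A.
Smallest convergent = 0.47. Discriminant values: 0.29, 0.68; count ≥ 0.47 → 1.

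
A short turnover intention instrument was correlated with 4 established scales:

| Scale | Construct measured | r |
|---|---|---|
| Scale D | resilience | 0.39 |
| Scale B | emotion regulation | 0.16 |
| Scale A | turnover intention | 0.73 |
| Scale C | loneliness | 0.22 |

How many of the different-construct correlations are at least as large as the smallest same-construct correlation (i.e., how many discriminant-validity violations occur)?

0

Convergent (same construct = turnover intention): Scale A.
Smallest convergent = 0.73. Discriminant values: 0.39, 0.16, 0.22; count ≥ 0.73 → 0.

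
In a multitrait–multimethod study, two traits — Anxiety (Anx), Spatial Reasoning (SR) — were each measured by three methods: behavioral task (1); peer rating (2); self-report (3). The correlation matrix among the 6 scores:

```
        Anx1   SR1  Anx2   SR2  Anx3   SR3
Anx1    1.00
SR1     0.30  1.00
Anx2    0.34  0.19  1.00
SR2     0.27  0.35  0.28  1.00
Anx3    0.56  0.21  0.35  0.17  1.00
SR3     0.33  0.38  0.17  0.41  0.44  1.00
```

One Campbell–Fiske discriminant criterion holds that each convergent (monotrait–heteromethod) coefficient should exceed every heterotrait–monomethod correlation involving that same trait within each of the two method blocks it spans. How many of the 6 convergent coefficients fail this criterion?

Each convergent coefficient versus the relevant comparison correlations:
Anx (methods 1·2): 0.34 vs {0.30, 0.28} → pass.
Anx (methods 1·3): 0.56 vs {0.30, 0.44} → pass.
Anx (methods 2·3): 0.35 vs {0.28, 0.44} → fail.
SR (methods 1·2): 0.35 vs {0.30, 0.28} → pass.
SR (methods 1·3): 0.38 vs {0.30, 0.44} → fail.
SR (methods 2·3): 0.41 vs {0.28, 0.44} → fail.
3 of 6 fail.

3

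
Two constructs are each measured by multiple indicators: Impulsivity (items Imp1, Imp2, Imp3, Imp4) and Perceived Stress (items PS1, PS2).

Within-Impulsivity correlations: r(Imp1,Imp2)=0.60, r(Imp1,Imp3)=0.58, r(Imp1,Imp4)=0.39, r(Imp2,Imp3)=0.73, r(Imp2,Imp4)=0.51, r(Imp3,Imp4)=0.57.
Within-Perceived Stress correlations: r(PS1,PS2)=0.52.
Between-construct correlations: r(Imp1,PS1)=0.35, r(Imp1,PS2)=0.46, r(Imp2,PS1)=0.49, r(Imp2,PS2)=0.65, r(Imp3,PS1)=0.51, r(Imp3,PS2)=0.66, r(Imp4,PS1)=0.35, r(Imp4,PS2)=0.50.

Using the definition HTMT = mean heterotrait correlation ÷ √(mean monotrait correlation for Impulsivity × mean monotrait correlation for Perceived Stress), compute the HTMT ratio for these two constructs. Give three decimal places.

Mean between = 3.97/8 = 0.4963.
Mean within-Imp = 3.38/6 = 0.5633; mean within-PS = 0.52/1 = 0.5200.
Geometric mean = √(0.5633 × 0.5200) = 0.5412.
HTMT = 0.4963 / 0.5412 = 0.917.

0.917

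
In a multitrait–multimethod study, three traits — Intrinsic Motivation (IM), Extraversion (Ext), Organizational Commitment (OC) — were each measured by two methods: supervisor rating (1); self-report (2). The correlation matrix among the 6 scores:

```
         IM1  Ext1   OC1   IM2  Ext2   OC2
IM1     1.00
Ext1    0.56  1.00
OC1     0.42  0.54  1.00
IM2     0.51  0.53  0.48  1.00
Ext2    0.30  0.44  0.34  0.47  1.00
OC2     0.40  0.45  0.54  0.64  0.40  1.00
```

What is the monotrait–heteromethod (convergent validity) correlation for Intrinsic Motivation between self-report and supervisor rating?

Same trait (IM), different methods: r(IM2, IM1) = 0.51.

0.51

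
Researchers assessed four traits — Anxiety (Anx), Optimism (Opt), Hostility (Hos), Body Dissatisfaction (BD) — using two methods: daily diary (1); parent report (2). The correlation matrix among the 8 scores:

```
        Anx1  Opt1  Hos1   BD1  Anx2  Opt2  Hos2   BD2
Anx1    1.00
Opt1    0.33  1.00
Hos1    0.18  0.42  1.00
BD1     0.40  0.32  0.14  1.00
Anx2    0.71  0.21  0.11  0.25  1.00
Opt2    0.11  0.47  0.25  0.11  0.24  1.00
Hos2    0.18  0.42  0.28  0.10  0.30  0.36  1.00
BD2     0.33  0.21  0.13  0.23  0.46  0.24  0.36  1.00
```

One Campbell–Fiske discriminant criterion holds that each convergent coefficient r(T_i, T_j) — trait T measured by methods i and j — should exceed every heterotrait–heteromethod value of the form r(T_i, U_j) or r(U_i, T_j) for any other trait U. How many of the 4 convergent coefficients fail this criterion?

Each convergent coefficient versus the relevant comparison correlations:
Anx (methods 1·2): 0.71 vs {0.11, 0.21, 0.18, 0.11, 0.33, 0.25} → pass.
Opt (methods 1·2): 0.47 vs {0.21, 0.11, 0.42, 0.25, 0.21, 0.11} → pass.
Hos (methods 1·2): 0.28 vs {0.11, 0.18, 0.25, 0.42, 0.13, 0.10} → fail.
BD (methods 1·2): 0.23 vs {0.25, 0.33, 0.11, 0.21, 0.10, 0.13} → fail.
2 of 4 fail.

2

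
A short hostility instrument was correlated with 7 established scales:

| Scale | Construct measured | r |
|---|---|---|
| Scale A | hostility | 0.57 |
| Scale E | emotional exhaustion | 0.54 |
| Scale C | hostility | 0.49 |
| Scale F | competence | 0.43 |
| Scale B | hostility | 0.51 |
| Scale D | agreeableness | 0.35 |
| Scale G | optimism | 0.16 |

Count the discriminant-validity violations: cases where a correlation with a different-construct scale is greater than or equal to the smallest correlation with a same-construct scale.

Convergent (same construct = hostility): Scale A, Scale C, Scale B.
Smallest convergent = 0.49. Discriminant values: 0.54, 0.43, 0.35, 0.16; count ≥ 0.49 → 1.

1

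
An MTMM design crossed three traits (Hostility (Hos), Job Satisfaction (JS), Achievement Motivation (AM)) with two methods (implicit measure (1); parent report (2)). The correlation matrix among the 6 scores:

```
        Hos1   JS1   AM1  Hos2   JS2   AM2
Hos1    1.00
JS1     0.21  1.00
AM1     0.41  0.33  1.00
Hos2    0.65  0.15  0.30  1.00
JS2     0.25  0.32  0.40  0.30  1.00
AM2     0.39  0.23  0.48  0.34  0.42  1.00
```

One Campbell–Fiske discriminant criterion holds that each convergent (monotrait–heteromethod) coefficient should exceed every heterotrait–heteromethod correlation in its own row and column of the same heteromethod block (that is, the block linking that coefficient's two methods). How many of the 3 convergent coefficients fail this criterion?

Checking each validity diagonal entry against its comparison values:
Hos (methods 1·2): 0.65 vs {0.25, 0.15, 0.39, 0.30} → pass.
JS (methods 1·2): 0.32 vs {0.15, 0.25, 0.23, 0.40} → fail.
AM (methods 1·2): 0.48 vs {0.30, 0.39, 0.40, 0.23} → pass.
1 of 3 fail.

1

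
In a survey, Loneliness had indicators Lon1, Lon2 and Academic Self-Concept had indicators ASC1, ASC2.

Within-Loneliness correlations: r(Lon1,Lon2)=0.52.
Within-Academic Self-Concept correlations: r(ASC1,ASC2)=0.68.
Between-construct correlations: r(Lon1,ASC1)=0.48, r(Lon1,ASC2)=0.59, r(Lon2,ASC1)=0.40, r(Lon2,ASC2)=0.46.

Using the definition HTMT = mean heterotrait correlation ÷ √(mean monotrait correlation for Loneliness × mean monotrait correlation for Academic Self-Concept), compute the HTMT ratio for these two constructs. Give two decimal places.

0.81

Mean between = 1.93/4 = 0.4825.
Mean within-Lon = 0.52/1 = 0.5200; mean within-ASC = 0.68/1 = 0.6800.
Geometric mean = √(0.5200 × 0.6800) = 0.5946.
HTMT = 0.4825 / 0.5946 = 0.81.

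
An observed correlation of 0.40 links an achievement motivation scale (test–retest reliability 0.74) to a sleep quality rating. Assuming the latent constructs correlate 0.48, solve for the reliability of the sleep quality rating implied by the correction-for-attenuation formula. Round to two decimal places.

r_true = r_obs / √(r_xx · r_yy) ⇒ 0.48 = 0.40 / √(0.74 · r_yy).
√(0.74 · r_yy) = 0.40 / 0.48 = 0.8333; 0.74 · r_yy = 0.6944; r_yy = 0.6944 / 0.74 ≈ 0.94.

0.94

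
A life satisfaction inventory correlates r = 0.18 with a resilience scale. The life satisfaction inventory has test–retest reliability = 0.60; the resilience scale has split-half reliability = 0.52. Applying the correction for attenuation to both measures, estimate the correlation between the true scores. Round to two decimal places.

0.32

r_true = r_obs / √(r_xx · r_yy) = 0.18 / √(0.60 × 0.52) = 0.18 / √0.3120 = 0.18 / 0.5586 ≈ 0.32.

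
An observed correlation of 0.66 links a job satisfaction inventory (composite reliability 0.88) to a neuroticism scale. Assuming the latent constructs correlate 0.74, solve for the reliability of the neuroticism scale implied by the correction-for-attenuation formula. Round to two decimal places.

r_true = r_obs / √(r_xx · r_yy) ⇒ 0.74 = 0.66 / √(0.88 · r_yy).
√(0.88 · r_yy) = 0.66 / 0.74 = 0.8919; 0.88 · r_yy = 0.7955; r_yy = 0.7955 / 0.88 ≈ 0.90.

0.90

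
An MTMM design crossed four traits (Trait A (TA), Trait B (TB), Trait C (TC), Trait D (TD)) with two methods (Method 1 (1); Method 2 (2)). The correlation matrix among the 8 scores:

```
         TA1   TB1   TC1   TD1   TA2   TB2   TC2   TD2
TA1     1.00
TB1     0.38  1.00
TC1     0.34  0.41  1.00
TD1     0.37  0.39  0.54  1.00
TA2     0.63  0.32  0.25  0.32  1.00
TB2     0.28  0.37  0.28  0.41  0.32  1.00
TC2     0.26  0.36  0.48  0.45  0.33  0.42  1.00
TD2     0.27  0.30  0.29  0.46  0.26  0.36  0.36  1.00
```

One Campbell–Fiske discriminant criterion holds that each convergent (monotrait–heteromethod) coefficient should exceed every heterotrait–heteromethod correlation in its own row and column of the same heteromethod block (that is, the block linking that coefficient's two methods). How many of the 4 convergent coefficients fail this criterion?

1

Checking each validity diagonal entry against its comparison values:
TA (methods 1·2): 0.63 vs {0.28, 0.32, 0.26, 0.25, 0.27, 0.32} → pass.
TB (methods 1·2): 0.37 vs {0.32, 0.28, 0.36, 0.28, 0.30, 0.41} → fail.
TC (methods 1·2): 0.48 vs {0.25, 0.26, 0.28, 0.36, 0.29, 0.45} → pass.
TD (methods 1·2): 0.46 vs {0.32, 0.27, 0.41, 0.30, 0.45, 0.29} → pass.
1 of 4 fail.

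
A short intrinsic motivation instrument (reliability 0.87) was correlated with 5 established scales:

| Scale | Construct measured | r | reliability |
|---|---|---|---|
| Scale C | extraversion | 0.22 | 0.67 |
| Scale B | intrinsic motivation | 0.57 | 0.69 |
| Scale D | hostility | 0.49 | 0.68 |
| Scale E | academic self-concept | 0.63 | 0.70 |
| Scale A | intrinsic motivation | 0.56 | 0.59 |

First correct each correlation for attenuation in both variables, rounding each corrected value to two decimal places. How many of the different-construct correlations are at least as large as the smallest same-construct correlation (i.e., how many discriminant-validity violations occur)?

1

Disattenuated r (r / √(r_scale · r_new)):
  Scale C (disc): 0.22 / √(0.67·0.87) = 0.29
  Scale B (conv): 0.57 / √(0.69·0.87) = 0.74
  Scale D (disc): 0.49 / √(0.68·0.87) = 0.64
  Scale E (disc): 0.63 / √(0.70·0.87) = 0.81
  Scale A (conv): 0.56 / √(0.59·0.87) = 0.78
Smallest convergent = 0.74. Discriminant values: 0.29, 0.64, 0.81; count ≥ 0.74 → 1.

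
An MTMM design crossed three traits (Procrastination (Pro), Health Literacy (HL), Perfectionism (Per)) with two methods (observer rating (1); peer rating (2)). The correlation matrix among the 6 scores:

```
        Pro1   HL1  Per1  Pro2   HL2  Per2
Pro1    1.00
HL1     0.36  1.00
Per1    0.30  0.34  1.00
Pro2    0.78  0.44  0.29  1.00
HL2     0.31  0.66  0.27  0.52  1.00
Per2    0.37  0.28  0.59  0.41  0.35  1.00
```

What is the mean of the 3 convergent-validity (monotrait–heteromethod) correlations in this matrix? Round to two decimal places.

0.68

Convergent values: 0.78, 0.66, 0.59; mean = 2.03/3 = 0.68.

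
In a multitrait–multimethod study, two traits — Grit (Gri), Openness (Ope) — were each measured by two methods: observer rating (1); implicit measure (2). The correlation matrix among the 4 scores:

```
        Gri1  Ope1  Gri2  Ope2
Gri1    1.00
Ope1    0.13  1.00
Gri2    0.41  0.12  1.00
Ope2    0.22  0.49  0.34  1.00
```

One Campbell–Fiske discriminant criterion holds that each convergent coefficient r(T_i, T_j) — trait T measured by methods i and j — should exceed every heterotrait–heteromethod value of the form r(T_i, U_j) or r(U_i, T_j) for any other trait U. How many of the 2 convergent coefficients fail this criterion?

Convergent coefficients and their comparison sets:
Gri (methods 1·2): 0.41 vs {0.22, 0.12} → pass.
Ope (methods 1·2): 0.49 vs {0.12, 0.22} → pass.
0 of 2 fail.

0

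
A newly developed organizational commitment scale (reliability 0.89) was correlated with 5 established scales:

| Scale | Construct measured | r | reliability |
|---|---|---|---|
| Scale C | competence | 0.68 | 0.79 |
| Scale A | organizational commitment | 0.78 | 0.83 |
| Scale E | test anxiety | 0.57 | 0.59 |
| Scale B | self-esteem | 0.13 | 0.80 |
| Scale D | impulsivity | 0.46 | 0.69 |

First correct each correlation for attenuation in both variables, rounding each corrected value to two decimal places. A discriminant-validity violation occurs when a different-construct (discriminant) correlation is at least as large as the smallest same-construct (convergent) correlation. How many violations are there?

Disattenuated r (r / √(r_scale · r_new)):
  Scale C (disc): 0.68 / √(0.79·0.89) = 0.81
  Scale A (conv): 0.78 / √(0.83·0.89) = 0.91
  Scale E (disc): 0.57 / √(0.59·0.89) = 0.79
  Scale B (disc): 0.13 / √(0.80·0.89) = 0.15
  Scale D (disc): 0.46 / √(0.69·0.89) = 0.59
Smallest convergent = 0.91. Discriminant values: 0.81, 0.79, 0.15, 0.59; count ≥ 0.91 → 0.

0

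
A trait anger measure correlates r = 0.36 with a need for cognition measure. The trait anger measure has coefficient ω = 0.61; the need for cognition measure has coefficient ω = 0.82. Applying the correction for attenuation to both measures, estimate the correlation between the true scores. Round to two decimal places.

0.51

r_true = r_obs / √(r_xx · r_yy) = 0.36 / √(0.61 × 0.82) = 0.36 / √0.5002 = 0.36 / 0.7072 ≈ 0.51.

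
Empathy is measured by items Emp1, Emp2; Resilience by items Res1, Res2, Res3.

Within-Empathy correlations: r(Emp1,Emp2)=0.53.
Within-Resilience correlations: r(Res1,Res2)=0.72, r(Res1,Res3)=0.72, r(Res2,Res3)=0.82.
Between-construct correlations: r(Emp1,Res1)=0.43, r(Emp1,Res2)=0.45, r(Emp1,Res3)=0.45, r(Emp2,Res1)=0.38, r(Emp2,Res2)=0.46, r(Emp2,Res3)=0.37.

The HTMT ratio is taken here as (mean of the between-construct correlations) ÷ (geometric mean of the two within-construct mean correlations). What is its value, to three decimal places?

Between-construct mean = 2.54/6 = 0.4233.
Mean within-Emp = 0.53/1 = 0.5300; mean within-Res = 2.26/3 = 0.7533.
Geometric mean = √(0.5300 × 0.7533) = 0.6319.
HTMT = 0.4233 / 0.6319 = 0.670.

0.670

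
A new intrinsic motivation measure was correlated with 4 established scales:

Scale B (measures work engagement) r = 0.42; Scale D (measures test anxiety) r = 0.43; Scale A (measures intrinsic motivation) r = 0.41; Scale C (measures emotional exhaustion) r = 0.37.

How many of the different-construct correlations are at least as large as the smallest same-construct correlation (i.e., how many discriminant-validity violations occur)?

Convergent (same construct = intrinsic motivation): Scale A.
Smallest convergent = 0.41. Discriminant values: 0.42, 0.43, 0.37; count ≥ 0.41 → 2.

2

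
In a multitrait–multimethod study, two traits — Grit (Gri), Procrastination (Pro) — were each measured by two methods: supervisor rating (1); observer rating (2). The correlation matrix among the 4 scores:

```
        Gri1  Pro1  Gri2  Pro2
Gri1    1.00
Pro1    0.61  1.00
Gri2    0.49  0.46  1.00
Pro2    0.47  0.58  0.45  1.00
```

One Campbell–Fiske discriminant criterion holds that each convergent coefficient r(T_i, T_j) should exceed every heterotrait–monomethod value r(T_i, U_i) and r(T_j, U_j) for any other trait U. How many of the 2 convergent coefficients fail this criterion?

Each convergent coefficient versus the relevant comparison correlations:
Gri (methods 1·2): 0.49 vs {0.61, 0.45} → fail.
Pro (methods 1·2): 0.58 vs {0.61, 0.45} → fail.
2 of 2 fail.

2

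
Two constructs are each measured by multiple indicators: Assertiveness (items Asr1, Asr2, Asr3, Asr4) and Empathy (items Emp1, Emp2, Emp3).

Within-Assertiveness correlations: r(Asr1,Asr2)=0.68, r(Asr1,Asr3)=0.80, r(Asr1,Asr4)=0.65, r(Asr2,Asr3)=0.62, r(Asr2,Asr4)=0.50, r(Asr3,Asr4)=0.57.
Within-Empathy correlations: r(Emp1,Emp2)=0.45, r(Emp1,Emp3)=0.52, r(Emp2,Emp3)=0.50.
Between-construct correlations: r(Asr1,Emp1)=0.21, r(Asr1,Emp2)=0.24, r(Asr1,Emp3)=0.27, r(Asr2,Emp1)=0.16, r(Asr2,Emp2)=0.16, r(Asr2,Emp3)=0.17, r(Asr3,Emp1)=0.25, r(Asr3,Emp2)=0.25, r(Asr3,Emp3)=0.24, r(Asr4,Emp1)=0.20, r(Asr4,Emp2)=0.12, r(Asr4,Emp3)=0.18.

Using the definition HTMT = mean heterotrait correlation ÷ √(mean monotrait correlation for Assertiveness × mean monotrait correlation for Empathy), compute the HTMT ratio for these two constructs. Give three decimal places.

Between-construct mean = 2.45/12 = 0.2042.
Mean within-Asr = 3.82/6 = 0.6367; mean within-Emp = 1.47/3 = 0.4900.
Geometric mean = √(0.6367 × 0.4900) = 0.5586.
HTMT = 0.2042 / 0.5586 = 0.366.

0.366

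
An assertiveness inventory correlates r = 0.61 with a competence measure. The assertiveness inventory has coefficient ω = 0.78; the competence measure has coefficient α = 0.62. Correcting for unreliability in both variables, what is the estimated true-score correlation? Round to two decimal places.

r_true = r_obs / √(r_xx · r_yy) = 0.61 / √(0.78 × 0.62) = 0.61 / √0.4836 = 0.61 / 0.6954 ≈ 0.88.

0.88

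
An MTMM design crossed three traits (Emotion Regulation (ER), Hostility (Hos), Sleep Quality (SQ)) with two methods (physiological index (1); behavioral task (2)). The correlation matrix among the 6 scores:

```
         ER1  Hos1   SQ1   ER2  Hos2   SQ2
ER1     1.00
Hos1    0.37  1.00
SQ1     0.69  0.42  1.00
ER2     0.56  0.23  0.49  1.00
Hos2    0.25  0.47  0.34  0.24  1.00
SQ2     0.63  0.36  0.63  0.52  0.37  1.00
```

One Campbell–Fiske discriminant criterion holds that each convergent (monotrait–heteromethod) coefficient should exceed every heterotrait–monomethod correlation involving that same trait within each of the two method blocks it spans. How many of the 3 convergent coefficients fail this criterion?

2

Each convergent coefficient versus the relevant comparison correlations:
ER (methods 1·2): 0.56 vs {0.37, 0.24, 0.69, 0.52} → fail.
Hos (methods 1·2): 0.47 vs {0.37, 0.24, 0.42, 0.37} → pass.
SQ (methods 1·2): 0.63 vs {0.69, 0.52, 0.42, 0.37} → fail.
2 of 3 fail.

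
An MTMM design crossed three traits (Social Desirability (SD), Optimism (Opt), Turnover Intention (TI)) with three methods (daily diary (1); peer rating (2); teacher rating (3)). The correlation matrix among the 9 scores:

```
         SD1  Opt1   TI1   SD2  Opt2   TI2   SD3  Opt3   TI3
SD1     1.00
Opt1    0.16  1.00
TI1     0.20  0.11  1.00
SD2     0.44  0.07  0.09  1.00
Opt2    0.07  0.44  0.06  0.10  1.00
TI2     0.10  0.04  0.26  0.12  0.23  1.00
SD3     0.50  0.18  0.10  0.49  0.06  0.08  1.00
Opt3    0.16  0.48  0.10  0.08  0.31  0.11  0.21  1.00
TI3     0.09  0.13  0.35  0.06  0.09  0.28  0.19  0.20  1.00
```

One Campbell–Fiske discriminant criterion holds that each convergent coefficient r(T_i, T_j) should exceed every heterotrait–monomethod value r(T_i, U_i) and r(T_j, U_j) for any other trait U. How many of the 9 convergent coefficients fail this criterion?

Each convergent coefficient versus the relevant comparison correlations:
SD (methods 1·2): 0.44 vs {0.16, 0.10, 0.20, 0.12} → pass.
SD (methods 1·3): 0.50 vs {0.16, 0.21, 0.20, 0.19} → pass.
SD (methods 2·3): 0.49 vs {0.10, 0.21, 0.12, 0.19} → pass.
Opt (methods 1·2): 0.44 vs {0.16, 0.10, 0.11, 0.23} → pass.
Opt (methods 1·3): 0.48 vs {0.16, 0.21, 0.11, 0.20} → pass.
Opt (methods 2·3): 0.31 vs {0.10, 0.21, 0.23, 0.20} → pass.
TI (methods 1·2): 0.26 vs {0.20, 0.12, 0.11, 0.23} → pass.
TI (methods 1·3): 0.35 vs {0.20, 0.19, 0.11, 0.20} → pass.
TI (methods 2·3): 0.28 vs {0.12, 0.19, 0.23, 0.20} → pass.
0 of 9 fail.

0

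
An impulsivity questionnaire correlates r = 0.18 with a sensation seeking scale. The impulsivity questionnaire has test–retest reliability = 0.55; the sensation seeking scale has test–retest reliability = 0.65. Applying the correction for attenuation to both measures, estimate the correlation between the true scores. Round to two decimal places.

r_true = r_obs / √(r_xx · r_yy) = 0.18 / √(0.55 × 0.65) = 0.18 / √0.3575 = 0.18 / 0.5979 ≈ 0.30.

0.30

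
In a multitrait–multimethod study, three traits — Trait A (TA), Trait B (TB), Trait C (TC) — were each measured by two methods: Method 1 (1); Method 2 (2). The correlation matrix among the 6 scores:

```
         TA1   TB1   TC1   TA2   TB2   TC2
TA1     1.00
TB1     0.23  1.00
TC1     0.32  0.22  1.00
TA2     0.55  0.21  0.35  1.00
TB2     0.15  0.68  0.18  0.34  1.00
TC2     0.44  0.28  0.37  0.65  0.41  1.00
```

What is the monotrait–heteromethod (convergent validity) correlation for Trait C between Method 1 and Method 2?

0.37

Same trait (TC), different methods: r(TC1, TC2) = 0.37.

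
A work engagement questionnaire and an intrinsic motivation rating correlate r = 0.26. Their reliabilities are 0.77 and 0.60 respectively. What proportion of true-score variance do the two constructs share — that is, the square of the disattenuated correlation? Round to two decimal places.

0.15

Disattenuated r = 0.26 / √(0.77 × 0.60) = 0.26 / 0.6797 = 0.3825.
Shared true-score variance = 0.3825² = 0.1463 ≈ 0.15.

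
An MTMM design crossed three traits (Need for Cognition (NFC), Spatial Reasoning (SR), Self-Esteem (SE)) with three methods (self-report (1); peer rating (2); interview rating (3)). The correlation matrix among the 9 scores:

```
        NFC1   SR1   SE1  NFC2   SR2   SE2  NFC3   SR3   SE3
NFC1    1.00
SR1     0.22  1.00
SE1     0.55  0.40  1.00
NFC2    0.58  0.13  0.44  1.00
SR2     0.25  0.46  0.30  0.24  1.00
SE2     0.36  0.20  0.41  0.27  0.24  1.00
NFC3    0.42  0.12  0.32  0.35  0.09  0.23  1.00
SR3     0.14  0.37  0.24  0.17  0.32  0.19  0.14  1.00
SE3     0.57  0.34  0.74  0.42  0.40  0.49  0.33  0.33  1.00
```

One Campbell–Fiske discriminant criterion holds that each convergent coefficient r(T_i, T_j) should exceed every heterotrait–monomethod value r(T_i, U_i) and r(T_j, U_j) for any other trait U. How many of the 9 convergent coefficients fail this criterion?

4

Convergent coefficients and their comparison sets:
NFC (methods 1·2): 0.58 vs {0.22, 0.24, 0.55, 0.27} → pass.
NFC (methods 1·3): 0.42 vs {0.22, 0.14, 0.55, 0.33} → fail.
NFC (methods 2·3): 0.35 vs {0.24, 0.14, 0.27, 0.33} → pass.
SR (methods 1·2): 0.46 vs {0.22, 0.24, 0.40, 0.24} → pass.
SR (methods 1·3): 0.37 vs {0.22, 0.14, 0.40, 0.33} → fail.
SR (methods 2·3): 0.32 vs {0.24, 0.14, 0.24, 0.33} → fail.
SE (methods 1·2): 0.41 vs {0.55, 0.27, 0.40, 0.24} → fail.
SE (methods 1·3): 0.74 vs {0.55, 0.33, 0.40, 0.33} → pass.
SE (methods 2·3): 0.49 vs {0.27, 0.33, 0.24, 0.33} → pass.
4 of 9 fail.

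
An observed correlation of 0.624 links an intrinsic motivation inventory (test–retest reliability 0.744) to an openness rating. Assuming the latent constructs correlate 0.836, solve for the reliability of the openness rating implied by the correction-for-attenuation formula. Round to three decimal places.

0.749

r_true = r_obs / √(r_xx · r_yy) ⇒ 0.836 = 0.624 / √(0.744 · r_yy).
√(0.744 · r_yy) = 0.624 / 0.836 = 0.7464; 0.744 · r_yy = 0.5571; r_yy = 0.5571 / 0.744 ≈ 0.749.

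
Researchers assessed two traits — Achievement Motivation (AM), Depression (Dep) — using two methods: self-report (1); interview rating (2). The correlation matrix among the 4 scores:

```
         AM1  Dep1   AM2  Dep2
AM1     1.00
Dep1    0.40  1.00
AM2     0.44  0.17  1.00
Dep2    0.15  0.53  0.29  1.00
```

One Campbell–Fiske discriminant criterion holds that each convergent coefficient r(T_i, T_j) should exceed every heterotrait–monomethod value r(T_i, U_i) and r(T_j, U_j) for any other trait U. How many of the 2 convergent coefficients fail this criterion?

Each convergent coefficient versus the relevant comparison correlations:
AM (methods 1·2): 0.44 vs {0.40, 0.29} → pass.
Dep (methods 1·2): 0.53 vs {0.40, 0.29} → pass.
0 of 2 fail.

0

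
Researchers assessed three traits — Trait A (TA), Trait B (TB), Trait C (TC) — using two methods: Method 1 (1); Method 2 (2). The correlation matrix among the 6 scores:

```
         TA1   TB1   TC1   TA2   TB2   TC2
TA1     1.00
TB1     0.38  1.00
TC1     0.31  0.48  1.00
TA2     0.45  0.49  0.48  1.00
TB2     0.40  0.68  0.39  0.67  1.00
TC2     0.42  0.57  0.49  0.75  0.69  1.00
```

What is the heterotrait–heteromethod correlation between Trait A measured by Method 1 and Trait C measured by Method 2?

0.42

Different traits and methods: r(TA1, TC2) = 0.42.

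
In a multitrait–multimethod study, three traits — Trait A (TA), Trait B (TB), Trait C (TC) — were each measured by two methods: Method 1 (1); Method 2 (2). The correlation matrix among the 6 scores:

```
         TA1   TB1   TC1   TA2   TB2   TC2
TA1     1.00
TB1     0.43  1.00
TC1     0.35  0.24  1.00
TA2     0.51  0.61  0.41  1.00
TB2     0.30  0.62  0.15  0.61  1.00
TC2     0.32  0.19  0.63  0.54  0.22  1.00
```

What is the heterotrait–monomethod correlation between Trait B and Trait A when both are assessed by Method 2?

Different traits, same method: r(TB2, TA2) = 0.61.

0.61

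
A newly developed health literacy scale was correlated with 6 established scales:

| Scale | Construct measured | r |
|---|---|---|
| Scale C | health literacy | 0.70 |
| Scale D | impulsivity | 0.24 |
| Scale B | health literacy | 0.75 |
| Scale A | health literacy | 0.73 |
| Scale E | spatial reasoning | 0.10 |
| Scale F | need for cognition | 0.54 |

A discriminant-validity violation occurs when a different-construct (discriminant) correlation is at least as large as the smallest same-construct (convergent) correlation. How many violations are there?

Convergent (same construct = health literacy): Scale C, Scale B, Scale A.
Smallest convergent = 0.70. Discriminant values: 0.24, 0.10, 0.54; count ≥ 0.70 → 0.

0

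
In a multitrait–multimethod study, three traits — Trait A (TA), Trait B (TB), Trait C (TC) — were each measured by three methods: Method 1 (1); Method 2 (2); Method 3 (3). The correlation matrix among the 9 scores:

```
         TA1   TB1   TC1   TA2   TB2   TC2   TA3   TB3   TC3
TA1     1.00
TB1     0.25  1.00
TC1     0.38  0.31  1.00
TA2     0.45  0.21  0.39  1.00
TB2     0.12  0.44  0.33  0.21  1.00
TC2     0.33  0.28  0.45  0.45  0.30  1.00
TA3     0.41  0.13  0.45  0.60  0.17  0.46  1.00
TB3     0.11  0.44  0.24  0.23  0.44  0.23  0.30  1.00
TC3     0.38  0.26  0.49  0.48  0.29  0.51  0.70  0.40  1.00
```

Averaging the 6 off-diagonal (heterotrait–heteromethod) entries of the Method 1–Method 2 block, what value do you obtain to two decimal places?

HTHM values (method 1 × method 2): 0.12, 0.33, 0.21, 0.28, 0.39, 0.33; mean = 1.66/6 = 0.28.

0.28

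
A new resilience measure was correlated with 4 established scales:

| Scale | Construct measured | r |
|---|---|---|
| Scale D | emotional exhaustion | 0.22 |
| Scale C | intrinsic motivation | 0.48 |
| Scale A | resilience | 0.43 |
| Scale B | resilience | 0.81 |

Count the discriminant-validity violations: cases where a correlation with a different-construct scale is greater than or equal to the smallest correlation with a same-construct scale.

Convergent (same construct = resilience): Scale A, Scale B.
Smallest convergent = 0.43. Discriminant values: 0.22, 0.48; count ≥ 0.43 → 1.

1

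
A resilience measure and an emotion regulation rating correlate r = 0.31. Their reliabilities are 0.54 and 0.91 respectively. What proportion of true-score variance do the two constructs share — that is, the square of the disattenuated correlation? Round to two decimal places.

Disattenuated r = 0.31 / √(0.54 × 0.91) = 0.31 / 0.7010 = 0.4422.
Shared true-score variance = 0.4422² = 0.1955 ≈ 0.20.

0.20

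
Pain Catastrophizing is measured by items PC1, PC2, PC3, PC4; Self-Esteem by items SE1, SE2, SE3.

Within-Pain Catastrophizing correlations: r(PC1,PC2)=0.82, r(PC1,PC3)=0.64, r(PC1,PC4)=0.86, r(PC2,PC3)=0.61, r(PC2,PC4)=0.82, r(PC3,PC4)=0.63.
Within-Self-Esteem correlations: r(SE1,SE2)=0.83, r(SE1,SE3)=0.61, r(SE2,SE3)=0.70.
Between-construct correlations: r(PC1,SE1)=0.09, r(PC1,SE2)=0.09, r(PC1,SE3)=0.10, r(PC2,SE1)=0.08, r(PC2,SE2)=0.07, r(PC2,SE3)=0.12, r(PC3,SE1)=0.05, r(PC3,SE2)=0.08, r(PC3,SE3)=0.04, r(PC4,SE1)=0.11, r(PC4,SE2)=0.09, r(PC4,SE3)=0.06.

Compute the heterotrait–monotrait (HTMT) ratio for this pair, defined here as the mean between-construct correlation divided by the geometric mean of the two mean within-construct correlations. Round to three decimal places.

Between-construct mean = 0.98/12 = 0.0817.
Mean within-PC = 4.38/6 = 0.7300; mean within-SE = 2.14/3 = 0.7133.
Geometric mean = √(0.7300 × 0.7133) = 0.7216.
HTMT = 0.0817 / 0.7216 = 0.113.

0.113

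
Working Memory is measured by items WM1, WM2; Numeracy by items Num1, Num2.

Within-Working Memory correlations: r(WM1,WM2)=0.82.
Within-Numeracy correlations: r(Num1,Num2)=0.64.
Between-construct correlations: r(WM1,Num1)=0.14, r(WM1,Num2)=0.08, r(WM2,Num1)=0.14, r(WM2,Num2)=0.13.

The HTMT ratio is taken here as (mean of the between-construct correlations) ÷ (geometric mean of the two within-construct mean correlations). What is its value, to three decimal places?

0.169

Between-construct mean = 0.49/4 = 0.1225.
Mean within-WM = 0.82/1 = 0.8200; mean within-Num = 0.64/1 = 0.6400.
Geometric mean = √(0.8200 × 0.6400) = 0.7244.
HTMT = 0.1225 / 0.7244 = 0.169.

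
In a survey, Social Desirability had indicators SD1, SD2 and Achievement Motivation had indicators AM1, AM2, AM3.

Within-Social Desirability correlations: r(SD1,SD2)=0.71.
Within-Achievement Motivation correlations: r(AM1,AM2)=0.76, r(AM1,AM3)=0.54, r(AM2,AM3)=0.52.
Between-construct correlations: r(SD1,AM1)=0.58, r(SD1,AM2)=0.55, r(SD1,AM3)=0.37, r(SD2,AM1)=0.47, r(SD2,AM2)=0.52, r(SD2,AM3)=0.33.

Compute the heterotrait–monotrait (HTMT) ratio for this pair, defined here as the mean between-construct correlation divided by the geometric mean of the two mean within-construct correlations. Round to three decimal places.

0.716

Mean heterotrait r = 2.82/6 = 0.4700.
Mean within-SD = 0.71/1 = 0.7100; mean within-AM = 1.82/3 = 0.6067.
Geometric mean = √(0.7100 × 0.6067) = 0.6563.
HTMT = 0.4700 / 0.6563 = 0.716.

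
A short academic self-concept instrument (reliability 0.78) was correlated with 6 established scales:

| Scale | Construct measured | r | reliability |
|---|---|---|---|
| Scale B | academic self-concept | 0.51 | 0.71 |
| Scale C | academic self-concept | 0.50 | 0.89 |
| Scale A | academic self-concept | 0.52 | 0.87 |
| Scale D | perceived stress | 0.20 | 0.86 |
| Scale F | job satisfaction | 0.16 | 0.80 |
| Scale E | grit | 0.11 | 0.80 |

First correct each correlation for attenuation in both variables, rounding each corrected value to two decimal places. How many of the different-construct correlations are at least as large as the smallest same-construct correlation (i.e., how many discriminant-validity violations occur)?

Disattenuated r (r / √(r_scale · r_new)):
  Scale B (conv): 0.51 / √(0.71·0.78) = 0.69
  Scale C (conv): 0.50 / √(0.89·0.78) = 0.60
  Scale A (conv): 0.52 / √(0.87·0.78) = 0.63
  Scale D (disc): 0.20 / √(0.86·0.78) = 0.24
  Scale F (disc): 0.16 / √(0.80·0.78) = 0.20
  Scale E (disc): 0.11 / √(0.80·0.78) = 0.14
Smallest convergent = 0.60. Discriminant values: 0.24, 0.20, 0.14; count ≥ 0.60 → 0.

0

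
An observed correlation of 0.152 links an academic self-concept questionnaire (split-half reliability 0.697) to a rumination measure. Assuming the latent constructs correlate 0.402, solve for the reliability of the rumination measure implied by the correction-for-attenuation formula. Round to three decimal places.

0.205

r_true = r_obs / √(r_xx · r_yy) ⇒ 0.402 = 0.152 / √(0.697 · r_yy).
√(0.697 · r_yy) = 0.152 / 0.402 = 0.3781; 0.697 · r_yy = 0.1430; r_yy = 0.1430 / 0.697 ≈ 0.205.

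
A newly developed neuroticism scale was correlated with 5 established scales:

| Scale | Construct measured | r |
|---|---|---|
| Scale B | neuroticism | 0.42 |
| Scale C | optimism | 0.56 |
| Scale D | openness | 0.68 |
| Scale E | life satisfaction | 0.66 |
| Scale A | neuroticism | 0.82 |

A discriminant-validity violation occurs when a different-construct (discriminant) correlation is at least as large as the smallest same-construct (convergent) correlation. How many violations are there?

Convergent (same construct = neuroticism): Scale B, Scale A.
Smallest convergent = 0.42. Discriminant values: 0.56, 0.68, 0.66; count ≥ 0.42 → 3.

3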